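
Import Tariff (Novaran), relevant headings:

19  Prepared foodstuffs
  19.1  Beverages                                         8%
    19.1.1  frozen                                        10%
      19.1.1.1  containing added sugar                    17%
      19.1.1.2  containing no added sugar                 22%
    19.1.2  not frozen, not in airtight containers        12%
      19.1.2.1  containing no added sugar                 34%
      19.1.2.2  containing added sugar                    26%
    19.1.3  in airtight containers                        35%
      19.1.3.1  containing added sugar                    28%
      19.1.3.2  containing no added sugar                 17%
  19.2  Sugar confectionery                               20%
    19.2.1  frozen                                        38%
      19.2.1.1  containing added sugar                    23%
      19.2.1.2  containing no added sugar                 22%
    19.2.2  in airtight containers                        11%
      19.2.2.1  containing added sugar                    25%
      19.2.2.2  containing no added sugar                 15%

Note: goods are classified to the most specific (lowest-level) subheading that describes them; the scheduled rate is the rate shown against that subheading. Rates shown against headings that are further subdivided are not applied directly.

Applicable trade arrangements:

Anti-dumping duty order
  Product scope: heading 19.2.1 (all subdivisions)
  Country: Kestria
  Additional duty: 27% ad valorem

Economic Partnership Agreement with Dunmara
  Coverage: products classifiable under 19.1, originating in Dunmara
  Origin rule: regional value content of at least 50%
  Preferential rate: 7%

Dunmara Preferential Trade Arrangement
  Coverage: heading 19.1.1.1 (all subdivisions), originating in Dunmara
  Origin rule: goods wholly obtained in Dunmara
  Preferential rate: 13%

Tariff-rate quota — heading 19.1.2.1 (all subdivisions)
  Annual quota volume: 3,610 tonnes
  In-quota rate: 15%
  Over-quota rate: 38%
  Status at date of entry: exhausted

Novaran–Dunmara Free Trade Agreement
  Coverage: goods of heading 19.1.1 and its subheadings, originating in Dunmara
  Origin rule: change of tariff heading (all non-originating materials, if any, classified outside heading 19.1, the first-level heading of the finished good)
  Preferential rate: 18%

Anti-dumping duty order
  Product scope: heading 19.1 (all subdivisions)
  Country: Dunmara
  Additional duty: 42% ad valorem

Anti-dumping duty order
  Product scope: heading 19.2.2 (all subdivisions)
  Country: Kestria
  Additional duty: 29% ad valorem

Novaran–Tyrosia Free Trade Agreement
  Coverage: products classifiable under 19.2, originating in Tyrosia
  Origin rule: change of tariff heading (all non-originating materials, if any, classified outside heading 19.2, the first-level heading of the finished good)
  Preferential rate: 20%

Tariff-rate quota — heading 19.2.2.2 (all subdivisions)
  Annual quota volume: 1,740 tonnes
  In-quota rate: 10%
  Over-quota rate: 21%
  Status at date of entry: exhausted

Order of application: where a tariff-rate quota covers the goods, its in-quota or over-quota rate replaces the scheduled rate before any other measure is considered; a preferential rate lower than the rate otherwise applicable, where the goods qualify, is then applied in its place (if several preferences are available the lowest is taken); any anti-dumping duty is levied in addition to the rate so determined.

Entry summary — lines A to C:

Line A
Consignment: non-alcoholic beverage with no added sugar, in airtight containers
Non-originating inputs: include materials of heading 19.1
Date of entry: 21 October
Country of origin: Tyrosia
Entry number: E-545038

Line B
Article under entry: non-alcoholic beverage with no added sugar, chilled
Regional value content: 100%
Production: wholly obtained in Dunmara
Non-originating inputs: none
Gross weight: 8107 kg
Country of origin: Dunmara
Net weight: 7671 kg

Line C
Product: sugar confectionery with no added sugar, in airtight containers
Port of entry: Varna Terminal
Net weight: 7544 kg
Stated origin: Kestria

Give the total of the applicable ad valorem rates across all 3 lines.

Line A: non-alcoholic beverage → 19.1; in airtight containers → 19.1.3; with no added sugar → 19.1.3.2. Scheduled 17%. Tyrosia agreement on 19.2: 19.1.3.2 not covered. → 17%.
Line B: non-alcoholic beverage → 19.1; chilled → 19.1.2; with no added sugar → 19.1.2.1. Scheduled 34%. quota on 19.1.2.1 exhausted → over-quota 38%; Dunmara agreement on 19.1: RVC ≥ 50% → 7% available; Dunmara agreement on 19.1.1.1: 19.1.2.1 not covered; Dunmara agreement on 19.1.1: 19.1.2.1 not covered; preferential 7%; anti-dumping (Dunmara, 19.1): +42%; total 7% + 42% = 49%. → 49%.
Line C: sugar confectionery → 19.2; in airtight containers → 19.2.2; with no added sugar → 19.2.2.2. Scheduled 15%. quota on 19.2.2.2 exhausted → over-quota 21%; anti-dumping (Kestria, 19.2.2): +29%; total 21% + 29% = 50%. → 50%.
Sum: 17% + 49% + 50% = 116%.

116%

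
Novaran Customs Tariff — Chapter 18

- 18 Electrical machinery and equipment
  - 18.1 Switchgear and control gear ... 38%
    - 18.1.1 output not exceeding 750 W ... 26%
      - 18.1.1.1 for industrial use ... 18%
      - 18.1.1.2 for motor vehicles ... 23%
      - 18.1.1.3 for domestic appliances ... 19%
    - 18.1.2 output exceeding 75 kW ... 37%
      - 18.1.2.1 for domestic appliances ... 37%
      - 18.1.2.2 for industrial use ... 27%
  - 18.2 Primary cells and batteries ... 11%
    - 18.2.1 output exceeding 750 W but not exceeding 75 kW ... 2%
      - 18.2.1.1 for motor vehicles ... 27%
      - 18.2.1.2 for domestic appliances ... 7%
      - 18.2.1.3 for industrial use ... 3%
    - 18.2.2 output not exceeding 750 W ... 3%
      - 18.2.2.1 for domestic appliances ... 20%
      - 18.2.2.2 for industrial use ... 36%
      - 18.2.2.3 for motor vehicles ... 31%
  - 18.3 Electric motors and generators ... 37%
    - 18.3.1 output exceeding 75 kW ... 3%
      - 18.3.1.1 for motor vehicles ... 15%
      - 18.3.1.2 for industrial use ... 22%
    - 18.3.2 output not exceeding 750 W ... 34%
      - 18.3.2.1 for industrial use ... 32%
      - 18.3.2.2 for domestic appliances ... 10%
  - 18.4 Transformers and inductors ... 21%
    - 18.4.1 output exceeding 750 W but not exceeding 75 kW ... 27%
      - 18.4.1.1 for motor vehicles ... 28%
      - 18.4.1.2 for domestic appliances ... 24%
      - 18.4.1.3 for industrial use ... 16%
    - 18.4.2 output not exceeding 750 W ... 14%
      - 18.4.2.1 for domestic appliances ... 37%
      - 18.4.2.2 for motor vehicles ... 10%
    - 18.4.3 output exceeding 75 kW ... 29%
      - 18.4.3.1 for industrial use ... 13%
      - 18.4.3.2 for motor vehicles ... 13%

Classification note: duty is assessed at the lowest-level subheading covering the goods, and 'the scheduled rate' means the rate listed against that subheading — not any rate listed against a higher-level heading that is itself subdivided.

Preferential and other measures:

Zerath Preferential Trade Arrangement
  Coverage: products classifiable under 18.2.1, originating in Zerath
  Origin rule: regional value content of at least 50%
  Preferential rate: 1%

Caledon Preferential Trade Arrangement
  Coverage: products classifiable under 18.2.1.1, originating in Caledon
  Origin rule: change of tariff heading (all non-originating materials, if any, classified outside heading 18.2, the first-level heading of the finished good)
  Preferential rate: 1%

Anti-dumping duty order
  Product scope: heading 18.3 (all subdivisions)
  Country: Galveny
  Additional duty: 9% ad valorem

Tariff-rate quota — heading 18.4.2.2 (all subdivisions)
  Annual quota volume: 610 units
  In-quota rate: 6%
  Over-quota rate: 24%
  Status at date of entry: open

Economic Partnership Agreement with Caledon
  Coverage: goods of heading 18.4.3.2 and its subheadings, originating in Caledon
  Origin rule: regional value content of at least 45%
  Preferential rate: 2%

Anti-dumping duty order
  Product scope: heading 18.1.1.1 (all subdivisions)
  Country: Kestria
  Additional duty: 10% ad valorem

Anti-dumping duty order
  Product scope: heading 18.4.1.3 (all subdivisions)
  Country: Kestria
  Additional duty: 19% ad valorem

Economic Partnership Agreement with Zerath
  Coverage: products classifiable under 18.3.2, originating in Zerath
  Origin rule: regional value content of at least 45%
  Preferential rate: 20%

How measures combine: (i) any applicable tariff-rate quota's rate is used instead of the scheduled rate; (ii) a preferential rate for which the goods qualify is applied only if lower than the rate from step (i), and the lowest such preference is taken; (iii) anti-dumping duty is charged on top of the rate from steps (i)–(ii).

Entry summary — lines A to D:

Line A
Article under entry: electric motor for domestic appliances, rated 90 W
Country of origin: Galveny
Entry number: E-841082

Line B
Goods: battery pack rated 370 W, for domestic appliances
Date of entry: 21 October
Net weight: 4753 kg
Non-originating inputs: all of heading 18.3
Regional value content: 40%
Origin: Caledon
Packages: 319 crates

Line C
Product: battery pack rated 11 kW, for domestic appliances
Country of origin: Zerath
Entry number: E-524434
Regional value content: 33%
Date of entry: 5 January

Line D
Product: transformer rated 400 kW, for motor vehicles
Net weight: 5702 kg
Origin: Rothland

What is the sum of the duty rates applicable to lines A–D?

Line A: electric motor → 18.3; rated 90 W → 18.3.2; for domestic appliances → 18.3.2.2. Scheduled 10%. anti-dumping (Galveny, 18.3): +9%; total 10% + 9% = 19%. → 19%.
Line B: battery pack → 18.2; rated 370 W → 18.2.2; for domestic appliances → 18.2.2.1. Scheduled 20%. Caledon agreement on 18.2.1.1: 18.2.2.1 not covered; Caledon agreement on 18.4.3.2: 18.2.2.1 not covered. → 20%.
Line C: battery pack → 18.2; rated 11 kW → 18.2.1; for domestic appliances → 18.2.1.2. Scheduled 7%. Zerath agreement on 18.2.1: RVC < 50%; Zerath agreement on 18.3.2: 18.2.1.2 not covered. → 7%.
Line D: transformer → 18.4; rated 400 kW → 18.4.3; for motor vehicles → 18.4.3.2. Scheduled 13%. No special measure applies. → 13%.
Sum: 19% + 20% + 7% + 13% = 59%.

59%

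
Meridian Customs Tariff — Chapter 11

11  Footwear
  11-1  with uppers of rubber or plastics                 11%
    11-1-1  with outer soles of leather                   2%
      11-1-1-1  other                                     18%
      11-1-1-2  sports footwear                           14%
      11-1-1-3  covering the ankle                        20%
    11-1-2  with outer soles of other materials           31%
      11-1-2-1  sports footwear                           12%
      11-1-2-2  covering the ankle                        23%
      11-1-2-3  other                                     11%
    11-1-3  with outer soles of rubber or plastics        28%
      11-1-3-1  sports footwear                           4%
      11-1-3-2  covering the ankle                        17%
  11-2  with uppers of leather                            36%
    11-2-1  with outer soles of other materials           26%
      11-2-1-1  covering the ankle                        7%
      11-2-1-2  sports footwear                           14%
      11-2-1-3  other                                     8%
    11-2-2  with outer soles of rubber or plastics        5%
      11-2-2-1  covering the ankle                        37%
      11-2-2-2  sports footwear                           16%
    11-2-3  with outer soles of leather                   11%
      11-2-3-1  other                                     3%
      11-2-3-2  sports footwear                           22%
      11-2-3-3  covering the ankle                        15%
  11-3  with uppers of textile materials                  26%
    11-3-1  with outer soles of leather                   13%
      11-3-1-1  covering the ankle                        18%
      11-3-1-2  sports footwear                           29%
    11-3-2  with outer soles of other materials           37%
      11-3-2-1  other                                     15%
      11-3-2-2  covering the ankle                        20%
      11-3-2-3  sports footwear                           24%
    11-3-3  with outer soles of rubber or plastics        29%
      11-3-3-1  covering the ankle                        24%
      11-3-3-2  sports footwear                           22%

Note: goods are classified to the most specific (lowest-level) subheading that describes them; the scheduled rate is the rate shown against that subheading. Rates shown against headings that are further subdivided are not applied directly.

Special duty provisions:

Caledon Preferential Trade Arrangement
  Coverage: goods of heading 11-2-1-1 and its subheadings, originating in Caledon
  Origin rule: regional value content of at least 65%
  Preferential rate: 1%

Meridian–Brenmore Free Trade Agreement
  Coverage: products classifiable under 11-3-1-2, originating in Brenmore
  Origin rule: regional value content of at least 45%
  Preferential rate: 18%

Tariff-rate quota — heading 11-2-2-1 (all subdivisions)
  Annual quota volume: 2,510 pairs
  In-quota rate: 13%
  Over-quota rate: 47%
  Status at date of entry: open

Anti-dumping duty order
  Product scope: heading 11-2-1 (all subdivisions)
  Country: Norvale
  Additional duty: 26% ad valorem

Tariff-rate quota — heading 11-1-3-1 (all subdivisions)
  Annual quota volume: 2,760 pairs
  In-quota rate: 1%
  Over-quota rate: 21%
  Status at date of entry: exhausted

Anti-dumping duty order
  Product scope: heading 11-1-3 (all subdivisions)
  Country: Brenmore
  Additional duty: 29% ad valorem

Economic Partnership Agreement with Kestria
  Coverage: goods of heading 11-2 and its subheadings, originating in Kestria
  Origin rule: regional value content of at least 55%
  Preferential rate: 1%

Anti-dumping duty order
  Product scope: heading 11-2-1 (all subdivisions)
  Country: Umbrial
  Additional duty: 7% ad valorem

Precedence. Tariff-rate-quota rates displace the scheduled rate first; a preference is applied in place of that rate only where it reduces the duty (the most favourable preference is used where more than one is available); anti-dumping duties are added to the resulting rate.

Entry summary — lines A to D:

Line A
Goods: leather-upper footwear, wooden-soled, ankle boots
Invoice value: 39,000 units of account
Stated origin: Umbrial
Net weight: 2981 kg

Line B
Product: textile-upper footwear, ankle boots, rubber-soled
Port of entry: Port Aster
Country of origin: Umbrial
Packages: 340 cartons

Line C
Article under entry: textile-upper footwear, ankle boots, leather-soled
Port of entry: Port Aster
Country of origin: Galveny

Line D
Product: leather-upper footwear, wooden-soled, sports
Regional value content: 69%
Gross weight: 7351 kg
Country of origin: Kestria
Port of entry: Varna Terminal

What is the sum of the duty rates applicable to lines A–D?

Line A: leather-upper → 11-2; wooden-soled → 11-2-1; ankle boots → 11-2-1-1. Scheduled 7%. anti-dumping (Umbrial, 11-2-1): +7%; total 7% + 7% = 14%. → 14%.
Line B: textile-upper → 11-3; rubber-soled → 11-3-3; ankle boots → 11-3-3-1. Scheduled 24%. No special measure applies. → 24%.
Line C: textile-upper → 11-3; leather-soled → 11-3-1; ankle boots → 11-3-1-1. Scheduled 18%. No special measure applies. → 18%.
Line D: leather-upper → 11-2; wooden-soled → 11-2-1; sports → 11-2-1-2. Scheduled 14%. Kestria agreement on 11-2: RVC ≥ 55% → 1% available; preferential 1%. → 1%.
Sum: 14% + 24% + 18% + 1% = 57%.

57%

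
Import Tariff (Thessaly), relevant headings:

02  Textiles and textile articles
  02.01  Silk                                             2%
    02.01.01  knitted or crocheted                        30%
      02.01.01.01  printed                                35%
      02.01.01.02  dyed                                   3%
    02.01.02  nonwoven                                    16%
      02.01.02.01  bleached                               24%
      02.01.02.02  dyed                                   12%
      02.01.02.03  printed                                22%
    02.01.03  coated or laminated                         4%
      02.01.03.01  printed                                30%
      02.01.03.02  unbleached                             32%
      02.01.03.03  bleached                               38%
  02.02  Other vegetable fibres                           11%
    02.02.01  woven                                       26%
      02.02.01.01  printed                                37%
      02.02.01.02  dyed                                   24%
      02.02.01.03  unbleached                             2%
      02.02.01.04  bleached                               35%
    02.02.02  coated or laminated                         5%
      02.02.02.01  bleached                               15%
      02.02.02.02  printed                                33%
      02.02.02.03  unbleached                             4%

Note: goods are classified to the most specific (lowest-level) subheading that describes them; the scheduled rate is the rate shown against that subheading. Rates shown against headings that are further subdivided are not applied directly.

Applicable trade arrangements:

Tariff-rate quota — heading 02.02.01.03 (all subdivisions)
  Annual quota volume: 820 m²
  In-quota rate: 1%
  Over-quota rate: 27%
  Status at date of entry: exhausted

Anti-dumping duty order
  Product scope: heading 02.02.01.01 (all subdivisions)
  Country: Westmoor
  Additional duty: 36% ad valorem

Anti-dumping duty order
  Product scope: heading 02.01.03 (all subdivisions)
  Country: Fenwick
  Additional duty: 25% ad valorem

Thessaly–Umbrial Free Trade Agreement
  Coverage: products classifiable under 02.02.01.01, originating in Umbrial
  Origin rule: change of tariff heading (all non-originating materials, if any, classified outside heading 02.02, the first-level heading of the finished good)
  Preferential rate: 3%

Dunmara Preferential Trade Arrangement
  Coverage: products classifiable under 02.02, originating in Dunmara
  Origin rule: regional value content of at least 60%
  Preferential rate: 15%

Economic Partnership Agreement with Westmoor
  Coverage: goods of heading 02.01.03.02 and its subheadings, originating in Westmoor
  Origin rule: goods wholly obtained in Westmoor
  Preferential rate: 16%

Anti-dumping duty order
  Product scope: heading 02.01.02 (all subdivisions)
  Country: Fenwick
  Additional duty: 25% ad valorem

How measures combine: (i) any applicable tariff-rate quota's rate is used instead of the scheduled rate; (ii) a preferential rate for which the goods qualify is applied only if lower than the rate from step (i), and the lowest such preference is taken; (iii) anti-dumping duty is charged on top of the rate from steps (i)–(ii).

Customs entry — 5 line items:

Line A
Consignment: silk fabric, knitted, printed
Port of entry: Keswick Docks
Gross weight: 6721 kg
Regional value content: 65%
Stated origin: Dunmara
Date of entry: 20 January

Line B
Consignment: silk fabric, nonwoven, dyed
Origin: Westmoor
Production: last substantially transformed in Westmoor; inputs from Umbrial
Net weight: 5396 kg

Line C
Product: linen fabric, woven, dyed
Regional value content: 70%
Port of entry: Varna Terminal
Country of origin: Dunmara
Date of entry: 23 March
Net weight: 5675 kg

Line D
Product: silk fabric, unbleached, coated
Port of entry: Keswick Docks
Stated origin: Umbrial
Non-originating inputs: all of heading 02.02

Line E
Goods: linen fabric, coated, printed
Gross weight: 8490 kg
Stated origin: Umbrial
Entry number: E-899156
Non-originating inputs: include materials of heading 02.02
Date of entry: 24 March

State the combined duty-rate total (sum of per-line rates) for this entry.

Line A: silk → 02.01; knitted → 02.01.01; printed → 02.01.01.01. Scheduled 35%. Dunmara agreement on 02.02: 02.01.01.01 not covered. → 35%.
Line B: silk → 02.01; nonwoven → 02.01.02; dyed → 02.01.02.02. Scheduled 12%. Westmoor agreement on 02.01.03.02: 02.01.02.02 not covered. → 12%.
Line C: linen → 02.02; woven → 02.02.01; dyed → 02.02.01.02. Scheduled 24%. Dunmara agreement on 02.02: RVC ≥ 60% → 15% available; preferential 15%. → 15%.
Line D: silk → 02.01; coated → 02.01.03; unbleached → 02.01.03.02. Scheduled 32%. Umbrial agreement on 02.02.01.01: 02.01.03.02 not covered. → 32%.
Line E: linen → 02.02; coated → 02.02.02; printed → 02.02.02.02. Scheduled 33%. Umbrial agreement on 02.02.01.01: 02.02.02.02 not covered. → 33%.
Sum: 35% + 12% + 15% + 32% + 33% = 127%.

127%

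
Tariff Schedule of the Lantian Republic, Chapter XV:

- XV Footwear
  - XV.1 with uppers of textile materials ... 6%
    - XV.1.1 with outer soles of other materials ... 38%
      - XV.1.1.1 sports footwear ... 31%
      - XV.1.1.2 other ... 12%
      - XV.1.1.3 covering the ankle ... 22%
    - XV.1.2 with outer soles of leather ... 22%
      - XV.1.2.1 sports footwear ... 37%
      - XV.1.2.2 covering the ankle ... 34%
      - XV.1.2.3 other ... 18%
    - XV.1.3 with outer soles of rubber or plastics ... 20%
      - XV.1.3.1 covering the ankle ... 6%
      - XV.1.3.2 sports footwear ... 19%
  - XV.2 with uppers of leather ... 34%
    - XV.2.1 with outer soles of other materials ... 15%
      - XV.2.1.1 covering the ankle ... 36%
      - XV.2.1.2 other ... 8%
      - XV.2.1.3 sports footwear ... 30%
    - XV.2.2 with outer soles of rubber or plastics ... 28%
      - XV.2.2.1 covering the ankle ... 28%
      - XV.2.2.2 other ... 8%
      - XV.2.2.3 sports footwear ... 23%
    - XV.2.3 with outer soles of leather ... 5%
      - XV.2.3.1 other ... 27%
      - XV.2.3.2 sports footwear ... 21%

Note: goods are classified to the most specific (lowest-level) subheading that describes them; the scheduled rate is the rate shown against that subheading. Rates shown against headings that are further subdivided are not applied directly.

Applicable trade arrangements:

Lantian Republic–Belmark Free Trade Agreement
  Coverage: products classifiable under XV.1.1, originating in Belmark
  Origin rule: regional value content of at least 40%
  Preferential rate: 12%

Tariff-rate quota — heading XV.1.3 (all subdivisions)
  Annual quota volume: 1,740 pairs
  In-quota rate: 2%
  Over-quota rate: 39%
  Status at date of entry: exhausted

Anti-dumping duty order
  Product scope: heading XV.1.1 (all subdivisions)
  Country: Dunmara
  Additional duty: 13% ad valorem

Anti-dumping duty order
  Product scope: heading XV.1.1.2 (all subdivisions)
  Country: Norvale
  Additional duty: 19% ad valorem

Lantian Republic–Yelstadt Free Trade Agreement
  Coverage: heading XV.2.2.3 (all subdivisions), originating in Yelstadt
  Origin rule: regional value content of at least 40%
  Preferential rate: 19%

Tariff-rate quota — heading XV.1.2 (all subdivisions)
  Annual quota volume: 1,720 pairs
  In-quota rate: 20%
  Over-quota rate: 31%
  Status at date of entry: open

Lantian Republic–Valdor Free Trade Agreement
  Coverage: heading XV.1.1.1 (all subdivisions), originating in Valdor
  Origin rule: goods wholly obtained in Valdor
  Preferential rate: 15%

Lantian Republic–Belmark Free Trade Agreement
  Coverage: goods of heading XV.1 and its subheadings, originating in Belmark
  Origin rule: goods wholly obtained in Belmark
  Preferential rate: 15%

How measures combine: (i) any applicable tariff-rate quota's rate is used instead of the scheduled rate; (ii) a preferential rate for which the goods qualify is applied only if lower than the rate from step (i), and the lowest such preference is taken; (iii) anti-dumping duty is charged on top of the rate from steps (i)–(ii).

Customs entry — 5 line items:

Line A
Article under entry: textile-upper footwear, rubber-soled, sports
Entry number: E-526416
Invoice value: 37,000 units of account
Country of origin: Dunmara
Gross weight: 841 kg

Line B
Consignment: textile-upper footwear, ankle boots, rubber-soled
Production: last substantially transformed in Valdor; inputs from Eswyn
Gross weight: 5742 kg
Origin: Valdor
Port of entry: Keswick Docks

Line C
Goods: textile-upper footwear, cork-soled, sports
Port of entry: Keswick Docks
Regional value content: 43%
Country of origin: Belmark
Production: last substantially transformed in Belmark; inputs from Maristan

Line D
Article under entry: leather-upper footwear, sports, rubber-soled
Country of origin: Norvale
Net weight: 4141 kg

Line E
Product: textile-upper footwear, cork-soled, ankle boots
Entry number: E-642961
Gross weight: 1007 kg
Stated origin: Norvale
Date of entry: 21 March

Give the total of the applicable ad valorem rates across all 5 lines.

Line A: textile-upper → XV.1; rubber-soled → XV.1.3; sports → XV.1.3.2. Scheduled 19%. quota on XV.1.3 exhausted → over-quota 39%. → 39%.
Line B: textile-upper → XV.1; rubber-soled → XV.1.3; ankle boots → XV.1.3.1. Scheduled 6%. quota on XV.1.3 exhausted → over-quota 39%; Valdor agreement on XV.1.1.1: XV.1.3.1 not covered. → 39%.
Line C: textile-upper → XV.1; cork-soled → XV.1.1; sports → XV.1.1.1. Scheduled 31%. Belmark agreement on XV.1.1: RVC ≥ 40% → 12% available; Belmark agreement on XV.1: not wholly obtained; preferential 12%. → 12%.
Line D: leather-upper → XV.2; rubber-soled → XV.2.2; sports → XV.2.2.3. Scheduled 23%. No special measure applies. → 23%.
Line E: textile-upper → XV.1; cork-soled → XV.1.1; ankle boots → XV.1.1.3. Scheduled 22%. No special measure applies. → 22%.
Sum: 39% + 39% + 12% + 23% + 22% = 135%.

135%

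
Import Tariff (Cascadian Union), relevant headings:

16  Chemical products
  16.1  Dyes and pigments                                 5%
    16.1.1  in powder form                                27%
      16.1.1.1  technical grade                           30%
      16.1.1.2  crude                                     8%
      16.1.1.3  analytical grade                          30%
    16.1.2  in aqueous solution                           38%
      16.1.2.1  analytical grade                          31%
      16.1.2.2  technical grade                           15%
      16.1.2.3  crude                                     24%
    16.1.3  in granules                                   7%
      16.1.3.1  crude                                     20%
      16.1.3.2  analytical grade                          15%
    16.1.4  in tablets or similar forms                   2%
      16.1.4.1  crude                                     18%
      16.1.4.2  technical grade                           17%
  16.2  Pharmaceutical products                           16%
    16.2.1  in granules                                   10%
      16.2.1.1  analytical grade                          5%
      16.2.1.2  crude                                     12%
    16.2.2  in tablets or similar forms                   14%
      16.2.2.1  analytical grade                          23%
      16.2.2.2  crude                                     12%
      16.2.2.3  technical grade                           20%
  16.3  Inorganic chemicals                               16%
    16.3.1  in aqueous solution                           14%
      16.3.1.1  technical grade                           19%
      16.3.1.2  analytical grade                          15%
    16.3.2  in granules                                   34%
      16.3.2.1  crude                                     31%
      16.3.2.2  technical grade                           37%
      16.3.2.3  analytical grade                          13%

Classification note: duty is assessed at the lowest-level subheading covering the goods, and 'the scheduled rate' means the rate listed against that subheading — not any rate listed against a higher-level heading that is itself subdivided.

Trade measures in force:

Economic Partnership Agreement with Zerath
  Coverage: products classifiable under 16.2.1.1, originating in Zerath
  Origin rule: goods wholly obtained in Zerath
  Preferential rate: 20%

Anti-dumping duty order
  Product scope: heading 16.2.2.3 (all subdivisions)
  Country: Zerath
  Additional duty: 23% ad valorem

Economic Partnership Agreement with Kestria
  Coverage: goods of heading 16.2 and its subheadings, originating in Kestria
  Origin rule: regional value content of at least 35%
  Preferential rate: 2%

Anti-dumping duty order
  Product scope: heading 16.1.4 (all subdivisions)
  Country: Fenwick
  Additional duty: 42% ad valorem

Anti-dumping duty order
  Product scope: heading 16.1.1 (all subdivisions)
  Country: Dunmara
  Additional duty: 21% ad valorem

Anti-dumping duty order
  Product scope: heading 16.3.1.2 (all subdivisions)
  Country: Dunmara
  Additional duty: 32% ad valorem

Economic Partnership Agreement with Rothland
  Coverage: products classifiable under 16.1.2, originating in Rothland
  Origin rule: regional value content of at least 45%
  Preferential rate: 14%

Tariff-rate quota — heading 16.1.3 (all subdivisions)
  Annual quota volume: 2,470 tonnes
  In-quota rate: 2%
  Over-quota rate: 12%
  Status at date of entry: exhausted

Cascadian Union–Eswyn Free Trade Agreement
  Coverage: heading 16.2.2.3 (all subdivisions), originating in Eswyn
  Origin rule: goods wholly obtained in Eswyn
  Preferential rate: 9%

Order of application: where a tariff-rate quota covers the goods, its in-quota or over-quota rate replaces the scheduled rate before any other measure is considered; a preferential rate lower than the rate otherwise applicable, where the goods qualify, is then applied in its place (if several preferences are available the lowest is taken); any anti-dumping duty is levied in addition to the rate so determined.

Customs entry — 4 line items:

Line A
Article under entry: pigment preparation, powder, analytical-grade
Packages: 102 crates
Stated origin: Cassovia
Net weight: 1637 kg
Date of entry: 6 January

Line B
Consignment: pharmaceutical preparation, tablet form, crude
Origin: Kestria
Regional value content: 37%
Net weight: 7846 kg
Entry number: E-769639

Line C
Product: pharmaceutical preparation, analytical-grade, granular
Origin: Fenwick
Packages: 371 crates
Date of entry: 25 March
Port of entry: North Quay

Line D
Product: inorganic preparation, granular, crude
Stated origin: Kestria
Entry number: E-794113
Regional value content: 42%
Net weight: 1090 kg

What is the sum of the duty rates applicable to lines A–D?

68%

Line A: pigment → 16.1; powder → 16.1.1; analytical-grade → 16.1.1.3. Scheduled 30%. No special measure applies. → 30%.
Line B: pharmaceutical → 16.2; tablet form → 16.2.2; crude → 16.2.2.2. Scheduled 12%. Kestria agreement on 16.2: RVC ≥ 35% → 2% available; preferential 2%. → 2%.
Line C: pharmaceutical → 16.2; granular → 16.2.1; analytical-grade → 16.2.1.1. Scheduled 5%. No special measure applies. → 5%.
Line D: inorganic → 16.3; granular → 16.3.2; crude → 16.3.2.1. Scheduled 31%. Kestria agreement on 16.2: 16.3.2.1 not covered. → 31%.
Sum: 30% + 2% + 5% + 31% = 68%.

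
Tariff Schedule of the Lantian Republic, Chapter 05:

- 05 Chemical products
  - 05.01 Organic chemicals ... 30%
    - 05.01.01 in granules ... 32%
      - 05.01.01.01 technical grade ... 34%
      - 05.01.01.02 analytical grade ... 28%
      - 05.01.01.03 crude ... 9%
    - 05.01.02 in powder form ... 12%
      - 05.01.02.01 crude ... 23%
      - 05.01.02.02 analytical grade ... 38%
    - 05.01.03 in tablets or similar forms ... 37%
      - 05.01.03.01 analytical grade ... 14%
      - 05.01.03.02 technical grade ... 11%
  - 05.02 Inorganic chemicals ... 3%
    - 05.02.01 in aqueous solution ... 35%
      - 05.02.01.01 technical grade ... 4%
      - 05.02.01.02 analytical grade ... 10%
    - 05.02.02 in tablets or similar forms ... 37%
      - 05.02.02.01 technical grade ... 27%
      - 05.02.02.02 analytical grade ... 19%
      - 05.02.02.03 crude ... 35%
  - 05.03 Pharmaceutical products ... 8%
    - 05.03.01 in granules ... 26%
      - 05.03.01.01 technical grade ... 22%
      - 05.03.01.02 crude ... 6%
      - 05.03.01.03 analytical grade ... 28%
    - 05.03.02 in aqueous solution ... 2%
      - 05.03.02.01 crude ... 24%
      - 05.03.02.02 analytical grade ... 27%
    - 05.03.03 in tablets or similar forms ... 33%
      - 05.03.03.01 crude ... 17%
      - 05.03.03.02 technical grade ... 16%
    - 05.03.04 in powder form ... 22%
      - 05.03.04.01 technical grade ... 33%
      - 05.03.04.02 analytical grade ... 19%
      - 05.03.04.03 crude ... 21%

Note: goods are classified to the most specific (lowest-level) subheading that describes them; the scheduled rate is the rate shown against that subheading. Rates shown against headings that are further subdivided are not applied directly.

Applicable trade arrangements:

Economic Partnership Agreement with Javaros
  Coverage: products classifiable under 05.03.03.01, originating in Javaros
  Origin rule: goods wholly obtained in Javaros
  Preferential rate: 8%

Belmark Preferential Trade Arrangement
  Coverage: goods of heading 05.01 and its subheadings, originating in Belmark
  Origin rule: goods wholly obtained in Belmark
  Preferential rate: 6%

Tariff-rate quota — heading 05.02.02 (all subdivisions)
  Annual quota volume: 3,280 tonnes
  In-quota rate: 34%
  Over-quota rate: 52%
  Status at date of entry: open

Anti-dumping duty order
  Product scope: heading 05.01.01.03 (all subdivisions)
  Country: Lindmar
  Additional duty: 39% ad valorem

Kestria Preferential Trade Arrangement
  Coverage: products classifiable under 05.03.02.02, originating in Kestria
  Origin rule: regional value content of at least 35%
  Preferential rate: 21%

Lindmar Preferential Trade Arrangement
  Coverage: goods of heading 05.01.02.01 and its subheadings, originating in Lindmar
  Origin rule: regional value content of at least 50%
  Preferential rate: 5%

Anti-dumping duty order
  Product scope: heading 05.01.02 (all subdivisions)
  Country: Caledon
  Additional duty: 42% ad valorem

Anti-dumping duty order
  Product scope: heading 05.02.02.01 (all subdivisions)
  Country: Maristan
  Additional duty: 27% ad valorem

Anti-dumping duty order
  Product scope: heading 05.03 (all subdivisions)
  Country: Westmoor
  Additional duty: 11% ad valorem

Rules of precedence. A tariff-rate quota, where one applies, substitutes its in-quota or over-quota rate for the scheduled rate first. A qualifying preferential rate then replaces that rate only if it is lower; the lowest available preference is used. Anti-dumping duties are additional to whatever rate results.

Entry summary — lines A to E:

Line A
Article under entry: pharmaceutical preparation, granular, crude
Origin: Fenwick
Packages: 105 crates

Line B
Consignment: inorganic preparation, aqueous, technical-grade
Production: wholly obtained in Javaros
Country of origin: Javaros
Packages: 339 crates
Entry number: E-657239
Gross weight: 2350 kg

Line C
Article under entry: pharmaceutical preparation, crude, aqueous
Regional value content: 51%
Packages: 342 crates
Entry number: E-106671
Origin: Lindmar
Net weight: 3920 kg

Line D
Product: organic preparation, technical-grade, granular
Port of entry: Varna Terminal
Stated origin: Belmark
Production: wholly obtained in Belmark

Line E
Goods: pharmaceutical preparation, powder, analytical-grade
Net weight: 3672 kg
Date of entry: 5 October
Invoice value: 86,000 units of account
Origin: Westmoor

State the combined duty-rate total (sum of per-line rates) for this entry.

70%

Line A: pharmaceutical → 05.03; granular → 05.03.01; crude → 05.03.01.02. Scheduled 6%. No special measure applies. → 6%.
Line B: inorganic → 05.02; aqueous → 05.02.01; technical-grade → 05.02.01.01. Scheduled 4%. Javaros agreement on 05.03.03.01: 05.02.01.01 not covered. → 4%.
Line C: pharmaceutical → 05.03; aqueous → 05.03.02; crude → 05.03.02.01. Scheduled 24%. Lindmar agreement on 05.01.02.01: 05.03.02.01 not covered. → 24%.
Line D: organic → 05.01; granular → 05.01.01; technical-grade → 05.01.01.01. Scheduled 34%. Belmark agreement on 05.01: wholly obtained → 6% available; preferential 6%. → 6%.
Line E: pharmaceutical → 05.03; powder → 05.03.04; analytical-grade → 05.03.04.02. Scheduled 19%. anti-dumping (Westmoor, 05.03): +11%; total 19% + 11% = 30%. → 30%.
Sum: 6% + 4% + 24% + 6% + 30% = 70%.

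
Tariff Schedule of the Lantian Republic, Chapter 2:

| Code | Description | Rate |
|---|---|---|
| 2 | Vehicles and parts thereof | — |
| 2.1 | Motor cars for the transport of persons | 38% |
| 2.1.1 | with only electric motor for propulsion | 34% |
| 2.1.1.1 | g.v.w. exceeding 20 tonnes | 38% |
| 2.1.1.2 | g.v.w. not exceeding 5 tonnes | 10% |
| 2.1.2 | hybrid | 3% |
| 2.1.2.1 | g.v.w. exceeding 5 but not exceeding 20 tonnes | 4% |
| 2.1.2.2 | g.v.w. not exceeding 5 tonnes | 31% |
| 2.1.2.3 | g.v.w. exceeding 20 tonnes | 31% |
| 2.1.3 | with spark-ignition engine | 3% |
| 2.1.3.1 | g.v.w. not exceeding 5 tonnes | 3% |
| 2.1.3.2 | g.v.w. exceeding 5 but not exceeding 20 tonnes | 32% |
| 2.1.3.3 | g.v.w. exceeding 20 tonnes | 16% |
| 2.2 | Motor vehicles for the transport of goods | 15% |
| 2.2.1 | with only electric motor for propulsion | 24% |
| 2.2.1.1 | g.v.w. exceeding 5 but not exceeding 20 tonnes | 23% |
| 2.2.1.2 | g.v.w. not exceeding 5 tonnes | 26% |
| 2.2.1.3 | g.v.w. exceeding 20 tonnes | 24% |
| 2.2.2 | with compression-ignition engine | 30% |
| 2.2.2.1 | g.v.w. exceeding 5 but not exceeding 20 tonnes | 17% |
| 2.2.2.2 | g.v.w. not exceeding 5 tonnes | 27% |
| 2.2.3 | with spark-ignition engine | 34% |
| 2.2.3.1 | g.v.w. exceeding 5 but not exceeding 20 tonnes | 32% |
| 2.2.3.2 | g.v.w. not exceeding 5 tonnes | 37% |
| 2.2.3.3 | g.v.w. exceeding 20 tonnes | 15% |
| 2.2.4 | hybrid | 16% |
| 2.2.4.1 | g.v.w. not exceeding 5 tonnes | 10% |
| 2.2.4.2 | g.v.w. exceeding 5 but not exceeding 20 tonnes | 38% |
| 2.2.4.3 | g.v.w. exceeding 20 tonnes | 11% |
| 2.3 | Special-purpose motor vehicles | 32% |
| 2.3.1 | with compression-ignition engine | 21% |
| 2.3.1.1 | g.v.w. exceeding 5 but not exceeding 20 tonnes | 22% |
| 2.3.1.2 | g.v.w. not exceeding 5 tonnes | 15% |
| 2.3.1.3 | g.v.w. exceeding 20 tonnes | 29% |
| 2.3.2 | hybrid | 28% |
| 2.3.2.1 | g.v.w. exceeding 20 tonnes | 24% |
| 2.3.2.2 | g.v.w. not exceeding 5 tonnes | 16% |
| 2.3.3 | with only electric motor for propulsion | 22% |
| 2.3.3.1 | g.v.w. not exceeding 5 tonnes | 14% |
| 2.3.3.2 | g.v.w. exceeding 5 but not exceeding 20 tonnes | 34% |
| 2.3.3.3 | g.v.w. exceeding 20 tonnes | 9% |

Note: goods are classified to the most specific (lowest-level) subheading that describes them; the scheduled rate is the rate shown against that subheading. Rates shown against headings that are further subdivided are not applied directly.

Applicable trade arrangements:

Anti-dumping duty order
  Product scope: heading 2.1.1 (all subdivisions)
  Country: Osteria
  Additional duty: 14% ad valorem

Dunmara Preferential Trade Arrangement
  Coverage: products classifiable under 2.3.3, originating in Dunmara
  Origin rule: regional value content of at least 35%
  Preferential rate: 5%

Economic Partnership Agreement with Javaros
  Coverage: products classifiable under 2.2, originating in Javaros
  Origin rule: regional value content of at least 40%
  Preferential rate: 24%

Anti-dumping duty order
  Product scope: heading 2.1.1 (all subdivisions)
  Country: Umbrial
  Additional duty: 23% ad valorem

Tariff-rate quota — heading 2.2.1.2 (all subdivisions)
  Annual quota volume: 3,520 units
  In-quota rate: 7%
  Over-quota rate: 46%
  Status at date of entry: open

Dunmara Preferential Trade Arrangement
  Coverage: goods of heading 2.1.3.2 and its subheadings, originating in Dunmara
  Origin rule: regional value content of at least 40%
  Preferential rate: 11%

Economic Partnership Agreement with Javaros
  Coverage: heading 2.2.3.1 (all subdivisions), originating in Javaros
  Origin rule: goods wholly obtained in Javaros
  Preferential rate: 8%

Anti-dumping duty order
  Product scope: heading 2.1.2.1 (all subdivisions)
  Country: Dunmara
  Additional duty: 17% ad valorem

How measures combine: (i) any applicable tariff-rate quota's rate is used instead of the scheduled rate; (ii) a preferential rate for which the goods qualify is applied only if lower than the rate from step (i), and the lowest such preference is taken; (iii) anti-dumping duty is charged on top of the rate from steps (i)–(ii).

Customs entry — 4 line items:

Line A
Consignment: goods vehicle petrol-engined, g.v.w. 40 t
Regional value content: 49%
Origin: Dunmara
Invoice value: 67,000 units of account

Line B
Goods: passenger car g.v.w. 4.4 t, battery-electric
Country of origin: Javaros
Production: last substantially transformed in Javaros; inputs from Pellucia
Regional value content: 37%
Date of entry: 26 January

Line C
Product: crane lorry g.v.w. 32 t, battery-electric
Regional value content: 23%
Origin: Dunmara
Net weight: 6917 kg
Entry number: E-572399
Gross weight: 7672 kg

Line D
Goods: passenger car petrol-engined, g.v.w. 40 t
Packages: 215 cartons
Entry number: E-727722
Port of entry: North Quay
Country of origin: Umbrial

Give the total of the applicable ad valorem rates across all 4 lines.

50%

Line A: goods vehicle → 2.2; petrol-engined → 2.2.3; g.v.w. 40 t → 2.2.3.3. Scheduled 15%. Dunmara agreement on 2.3.3: 2.2.3.3 not covered; Dunmara agreement on 2.1.3.2: 2.2.3.3 not covered. → 15%.
Line B: passenger car → 2.1; battery-electric → 2.1.1; g.v.w. 4.4 t → 2.1.1.2. Scheduled 10%. Javaros agreement on 2.2: 2.1.1.2 not covered; Javaros agreement on 2.2.3.1: 2.1.1.2 not covered. → 10%.
Line C: crane lorry → 2.3; battery-electric → 2.3.3; g.v.w. 32 t → 2.3.3.3. Scheduled 9%. Dunmara agreement on 2.3.3: RVC < 35%; Dunmara agreement on 2.1.3.2: 2.3.3.3 not covered. → 9%.
Line D: passenger car → 2.1; petrol-engined → 2.1.3; g.v.w. 40 t → 2.1.3.3. Scheduled 16%. No special measure applies. → 16%.
Sum: 15% + 10% + 9% + 16% = 50%.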